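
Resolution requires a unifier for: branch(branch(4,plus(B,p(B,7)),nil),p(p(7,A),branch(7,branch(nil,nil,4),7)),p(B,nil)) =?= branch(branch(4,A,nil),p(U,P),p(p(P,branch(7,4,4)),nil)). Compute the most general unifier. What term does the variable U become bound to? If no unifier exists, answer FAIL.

p(7,plus(p(branch(7,branch(nil,nil,4),7),branch(7,4,4)),p(p(branch(7,branch(nil,nil,4),7),branch(7,4,4)),7)))

Decompose branch/3: branch(4,plus(B,p(B,7)),nil) =?= branch(4,A,nil),  p(p(7,A),branch(7,branch(nil,nil,4),7)) =?= p(U,P),  p(B,nil) =?= p(p(P,branch(7,4,4)),nil).
Decompose branch/3: 4 =?= 4,  plus(B,p(B,7)) =?= A,  nil =?= nil.
Delete trivial equation 4 =?= 4.
Bind A := plus(B,p(B,7)); substituting into the one remaining equation that mentions A gives: p(p(7,plus(B,p(B,7))),branch(7,branch(nil,nil,4),7)) =?= p(U,P).
Delete trivial equation nil =?= nil.
Decompose p/2: p(7,plus(B,p(B,7))) =?= U,  branch(7,branch(nil,nil,4),7) =?= P.
Bind U := p(7,plus(B,p(B,7))); no other remaining equation mentions U.
Bind P := branch(7,branch(nil,nil,4),7); substituting into the remaining equation gives: p(B,nil) =?= p(p(branch(7,branch(nil,nil,4),7),branch(7,4,4)),nil).
Decompose p/2: B =?= p(branch(7,branch(nil,nil,4),7),branch(7,4,4)),  nil =?= nil.
Bind B := p(branch(7,branch(nil,nil,4),7),branch(7,4,4)); no other remaining equation mentions B. Substituting into the earlier bindings gives A := plus(p(branch(7,branch(nil,nil,4),7),branch(7,4,4)),p(p(branch(7,branch(nil,nil,4),7),branch(7,4,4)),7)), U := p(7,plus(p(branch(7,branch(nil,nil,4),7),branch(7,4,4)),p(p(branch(7,branch(nil,nil,4),7),branch(7,4,4)),7))).
Delete trivial equation nil =?= nil.
MGU = { A -> plus(p(branch(7,branch(nil,nil,4),7),branch(7,4,4)),p(p(branch(7,branch(nil,nil,4),7),branch(7,4,4)),7)), U -> p(7,plus(p(branch(7,branch(nil,nil,4),7),branch(7,4,4)),p(p(branch(7,branch(nil,nil,4),7),branch(7,4,4)),7))), P -> branch(7,branch(nil,nil,4),7), B -> p(branch(7,branch(nil,nil,4),7),branch(7,4,4)) }, so U -> p(7,plus(p(branch(7,branch(nil,nil,4),7),branch(7,4,4)),p(p(branch(7,branch(nil,nil,4),7),branch(7,4,4)),7))).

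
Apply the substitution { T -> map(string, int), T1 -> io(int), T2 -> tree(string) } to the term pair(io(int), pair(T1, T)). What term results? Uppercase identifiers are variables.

pair(io(int), pair(io(int), map(string, int)))

Replace each occurrence of T with map(string, int).
Replace each occurrence of T1 with io(int).
Result: pair(io(int), pair(io(int), map(string, int))).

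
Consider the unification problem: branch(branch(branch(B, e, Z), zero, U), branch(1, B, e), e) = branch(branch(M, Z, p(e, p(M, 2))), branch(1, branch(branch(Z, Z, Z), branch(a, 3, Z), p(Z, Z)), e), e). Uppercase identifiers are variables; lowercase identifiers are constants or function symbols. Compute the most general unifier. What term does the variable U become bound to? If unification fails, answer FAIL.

p(e, p(branch(branch(branch(zero, zero, zero), branch(a, 3, zero), p(zero, zero)), e, zero), 2))

Decompose branch/3: branch(branch(B, e, Z), zero, U) = branch(M, Z, p(e, p(M, 2))),  branch(1, B, e) = branch(1, branch(branch(Z, Z, Z), branch(a, 3, Z), p(Z, Z)), e),  e = e.
Decompose branch/3: branch(B, e, Z) = M,  zero = Z,  U = p(e, p(M, 2)).
Bind M := branch(B, e, Z); substituting into the one remaining equation that mentions M gives: U = p(e, p(branch(B, e, Z), 2)).
Bind Z := zero; substituting into the 2 remaining equations that mention Z gives: U = p(e, p(branch(B, e, zero), 2)),  branch(1, B, e) = branch(1, branch(branch(zero, zero, zero), branch(a, 3, zero), p(zero, zero)), e). Substituting into the earlier binding gives M := branch(B, e, zero).
Bind U := p(e, p(branch(B, e, zero), 2)); no other remaining equation mentions U.
Decompose branch/3: 1 = 1,  B = branch(branch(zero, zero, zero), branch(a, 3, zero), p(zero, zero)),  e = e.
Delete trivial equation 1 = 1.
Bind B := branch(branch(zero, zero, zero), branch(a, 3, zero), p(zero, zero)); no other remaining equation mentions B. Substituting into the earlier bindings gives M := branch(branch(branch(zero, zero, zero), branch(a, 3, zero), p(zero, zero)), e, zero), U := p(e, p(branch(branch(branch(zero, zero, zero), branch(a, 3, zero), p(zero, zero)), e, zero), 2)).
Delete trivial equation e = e.
Delete trivial equation e = e.
MGU = { M -> branch(branch(branch(zero, zero, zero), branch(a, 3, zero), p(zero, zero)), e, zero), Z -> zero, U -> p(e, p(branch(branch(branch(zero, zero, zero), branch(a, 3, zero), p(zero, zero)), e, zero), 2)), B -> branch(branch(zero, zero, zero), branch(a, 3, zero), p(zero, zero)) }, so U -> p(e, p(branch(branch(branch(zero, zero, zero), branch(a, 3, zero), p(zero, zero)), e, zero), 2)).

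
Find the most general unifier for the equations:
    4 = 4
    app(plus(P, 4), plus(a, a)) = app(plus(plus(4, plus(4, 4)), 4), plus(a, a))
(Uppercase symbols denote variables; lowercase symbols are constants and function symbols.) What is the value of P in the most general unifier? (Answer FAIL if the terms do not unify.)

Delete trivial equation 4 = 4.
Decompose app/2: plus(P, 4) = plus(plus(4, plus(4, 4)), 4),  plus(a, a) = plus(a, a).
Decompose plus/2: P = plus(4, plus(4, 4)),  4 = 4.
Bind P := plus(4, plus(4, 4)); no other remaining equation mentions P.
Delete trivial equation 4 = 4.
Delete trivial equation plus(a, a) = plus(a, a).
MGU = { P := plus(4, plus(4, 4)) }, so P := plus(4, plus(4, 4)).

plus(4, plus(4, 4))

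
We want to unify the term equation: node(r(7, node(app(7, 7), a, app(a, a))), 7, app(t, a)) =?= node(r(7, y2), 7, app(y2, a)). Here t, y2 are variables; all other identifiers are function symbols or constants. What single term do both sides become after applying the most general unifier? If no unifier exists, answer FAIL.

Decompose node/3: r(7, node(app(7, 7), a, app(a, a))) =?= r(7, y2),  7 =?= 7,  app(t, a) =?= app(y2, a).
Decompose r/2: 7 =?= 7,  node(app(7, 7), a, app(a, a)) =?= y2.
Delete trivial equation 7 =?= 7.
Bind y2 := node(app(7, 7), a, app(a, a)); substituting into the one remaining equation that mentions y2 gives: app(t, a) =?= app(node(app(7, 7), a, app(a, a)), a).
Delete trivial equation 7 =?= 7.
Decompose app/2: t =?= node(app(7, 7), a, app(a, a)),  a =?= a.
Bind t := node(app(7, 7), a, app(a, a)); no other remaining equation mentions t.
Delete trivial equation a =?= a.
Applying the MGU to either side gives node(r(7, node(app(7, 7), a, app(a, a))), 7, app(node(app(7, 7), a, app(a, a)), a)).

node(r(7, node(app(7, 7), a, app(a, a))), 7, app(node(app(7, 7), a, app(a, a)), a))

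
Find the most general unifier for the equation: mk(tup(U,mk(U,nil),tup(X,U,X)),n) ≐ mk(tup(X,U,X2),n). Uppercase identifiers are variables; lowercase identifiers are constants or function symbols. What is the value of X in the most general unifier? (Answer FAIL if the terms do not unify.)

FAIL

Decompose mk/2: tup(U,mk(U,nil),tup(X,U,X)) ≐ tup(X,U,X2),  n ≐ n.
Decompose tup/3: U ≐ X,  mk(U,nil) ≐ U,  tup(X,U,X) ≐ X2.
Bind U := X; substituting into the 2 remaining equations that mention U gives: mk(X,nil) ≐ X,  tup(X,X,X) ≐ X2.
Occurs check fails: X occurs in mk(X,nil); the equation X ≐ mk(X,nil) has no finite solution.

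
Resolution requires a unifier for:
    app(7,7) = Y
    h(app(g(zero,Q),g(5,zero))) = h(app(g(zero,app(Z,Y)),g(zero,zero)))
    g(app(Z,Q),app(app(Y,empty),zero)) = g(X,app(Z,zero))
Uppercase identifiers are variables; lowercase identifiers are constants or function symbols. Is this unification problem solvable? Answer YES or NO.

Bind Y := app(7,7); substituting into the remaining equations gives: h(app(g(zero,Q),g(5,zero))) = h(app(g(zero,app(Z,app(7,7))),g(zero,zero))),  g(app(Z,Q),app(app(app(7,7),empty),zero)) = g(X,app(Z,zero)).
Decompose h/1: app(g(zero,Q),g(5,zero)) = app(g(zero,app(Z,app(7,7))),g(zero,zero)).
Decompose app/2: g(zero,Q) = g(zero,app(Z,app(7,7))),  g(5,zero) = g(zero,zero).
Decompose g/2: zero = zero,  Q = app(Z,app(7,7)).
Delete trivial equation zero = zero.
Bind Q := app(Z,app(7,7)); substituting into the one remaining equation that mentions Q gives: g(app(Z,app(Z,app(7,7))),app(app(app(7,7),empty),zero)) = g(X,app(Z,zero)).
Decompose g/2: 5 = zero,  zero = zero.
Clash: constants 5 and zero differ; no unifier exists.

NO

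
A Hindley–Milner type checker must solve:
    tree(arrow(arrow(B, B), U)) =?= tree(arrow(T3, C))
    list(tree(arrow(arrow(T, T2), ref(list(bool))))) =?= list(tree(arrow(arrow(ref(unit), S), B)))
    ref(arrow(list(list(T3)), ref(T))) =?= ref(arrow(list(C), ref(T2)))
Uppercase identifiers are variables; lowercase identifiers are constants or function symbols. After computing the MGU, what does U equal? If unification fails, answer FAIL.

list(arrow(ref(list(bool)), ref(list(bool))))

Decompose tree/1: arrow(arrow(B, B), U) =?= arrow(T3, C).
Decompose arrow/2: arrow(B, B) =?= T3,  U =?= C.
Bind T3 := arrow(B, B); substituting into the one remaining equation that mentions T3 gives: ref(arrow(list(list(arrow(B, B))), ref(T))) =?= ref(arrow(list(C), ref(T2))).
Bind U := C; no other remaining equation mentions U.
Decompose list/1: tree(arrow(arrow(T, T2), ref(list(bool)))) =?= tree(arrow(arrow(ref(unit), S), B)).
Decompose tree/1: arrow(arrow(T, T2), ref(list(bool))) =?= arrow(arrow(ref(unit), S), B).
Decompose arrow/2: arrow(T, T2) =?= arrow(ref(unit), S),  ref(list(bool)) =?= B.
Decompose arrow/2: T =?= ref(unit),  T2 =?= S.
Bind T := ref(unit); substituting into the one remaining equation that mentions T gives: ref(arrow(list(list(arrow(B, B))), ref(ref(unit)))) =?= ref(arrow(list(C), ref(T2))).
Bind T2 := S; substituting into the one remaining equation that mentions T2 gives: ref(arrow(list(list(arrow(B, B))), ref(ref(unit)))) =?= ref(arrow(list(C), ref(S))).
Bind B := ref(list(bool)); substituting into the remaining equation gives: ref(arrow(list(list(arrow(ref(list(bool)), ref(list(bool))))), ref(ref(unit)))) =?= ref(arrow(list(C), ref(S))). Substituting into the earlier binding gives T3 := arrow(ref(list(bool)), ref(list(bool))).
Decompose ref/1: arrow(list(list(arrow(ref(list(bool)), ref(list(bool))))), ref(ref(unit))) =?= arrow(list(C), ref(S)).
Decompose arrow/2: list(list(arrow(ref(list(bool)), ref(list(bool))))) =?= list(C),  ref(ref(unit)) =?= ref(S).
Decompose list/1: list(arrow(ref(list(bool)), ref(list(bool)))) =?= C.
Bind C := list(arrow(ref(list(bool)), ref(list(bool)))); no other remaining equation mentions C. Substituting into the earlier binding gives U := list(arrow(ref(list(bool)), ref(list(bool)))).
Decompose ref/1: ref(unit) =?= S.
Bind S := ref(unit). Substituting into the earlier binding gives T2 := ref(unit).
MGU = { T3 ↦ arrow(ref(list(bool)), ref(list(bool))), U ↦ list(arrow(ref(list(bool)), ref(list(bool)))), T ↦ ref(unit), T2 ↦ ref(unit), B ↦ ref(list(bool)), C ↦ list(arrow(ref(list(bool)), ref(list(bool)))), S ↦ ref(unit) }, so U ↦ list(arrow(ref(list(bool)), ref(list(bool)))).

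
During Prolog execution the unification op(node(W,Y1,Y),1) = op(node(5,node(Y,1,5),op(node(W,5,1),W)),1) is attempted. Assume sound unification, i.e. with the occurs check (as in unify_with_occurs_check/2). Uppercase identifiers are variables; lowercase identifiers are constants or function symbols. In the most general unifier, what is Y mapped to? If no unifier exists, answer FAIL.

Decompose op/2: node(W,Y1,Y) = node(5,node(Y,1,5),op(node(W,5,1),W)),  1 = 1.
Decompose node/3: W = 5,  Y1 = node(Y,1,5),  Y = op(node(W,5,1),W).
Bind W := 5; substituting into the one remaining equation that mentions W gives: Y = op(node(5,5,1),5).
Bind Y1 := node(Y,1,5); no other remaining equation mentions Y1.
Bind Y := op(node(5,5,1),5); no other remaining equation mentions Y. Substituting into the earlier binding gives Y1 := node(op(node(5,5,1),5),1,5).
Delete trivial equation 1 = 1.
MGU = { W -> 5, Y1 -> node(op(node(5,5,1),5),1,5), Y -> op(node(5,5,1),5) }, so Y -> op(node(5,5,1),5).

op(node(5,5,1),5)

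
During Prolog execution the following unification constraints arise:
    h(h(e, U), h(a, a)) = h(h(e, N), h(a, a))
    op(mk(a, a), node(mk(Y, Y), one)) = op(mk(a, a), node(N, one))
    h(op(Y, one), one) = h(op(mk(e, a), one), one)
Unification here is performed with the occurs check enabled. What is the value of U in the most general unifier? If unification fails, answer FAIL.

mk(mk(e, a), mk(e, a))

Decompose h/2: h(e, U) = h(e, N),  h(a, a) = h(a, a).
Decompose h/2: e = e,  U = N.
Delete trivial equation e = e.
Bind U := N; no other remaining equation mentions U.
Delete trivial equation h(a, a) = h(a, a).
Decompose op/2: mk(a, a) = mk(a, a),  node(mk(Y, Y), one) = node(N, one).
Delete trivial equation mk(a, a) = mk(a, a).
Decompose node/2: mk(Y, Y) = N,  one = one.
Bind N := mk(Y, Y); no other remaining equation mentions N. Substituting into the earlier binding gives U := mk(Y, Y).
Delete trivial equation one = one.
Decompose h/2: op(Y, one) = op(mk(e, a), one),  one = one.
Decompose op/2: Y = mk(e, a),  one = one.
Bind Y := mk(e, a); no other remaining equation mentions Y. Substituting into the earlier bindings gives U := mk(mk(e, a), mk(e, a)), N := mk(mk(e, a), mk(e, a)).
Delete trivial equation one = one.
Delete trivial equation one = one.
MGU = { U ↦ mk(mk(e, a), mk(e, a)), N ↦ mk(mk(e, a), mk(e, a)), Y ↦ mk(e, a) }, so U ↦ mk(mk(e, a), mk(e, a)).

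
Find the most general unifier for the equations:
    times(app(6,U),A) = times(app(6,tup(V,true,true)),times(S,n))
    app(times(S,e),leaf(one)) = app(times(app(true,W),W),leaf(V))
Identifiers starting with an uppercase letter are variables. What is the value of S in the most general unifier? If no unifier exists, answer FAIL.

app(true,e)

Decompose times/2: app(6,U) = app(6,tup(V,true,true)),  A = times(S,n).
Decompose app/2: 6 = 6,  U = tup(V,true,true).
Delete trivial equation 6 = 6.
Bind U := tup(V,true,true); no other remaining equation mentions U.
Bind A := times(S,n); no other remaining equation mentions A.
Decompose app/2: times(S,e) = times(app(true,W),W),  leaf(one) = leaf(V).
Decompose times/2: S = app(true,W),  e = W.
Bind S := app(true,W); no other remaining equation mentions S. Substituting into the earlier binding gives A := times(app(true,W),n).
Bind W := e; no other remaining equation mentions W. Substituting into the earlier bindings gives A := times(app(true,e),n), S := app(true,e).
Decompose leaf/1: one = V.
Bind V := one. Substituting into the earlier binding gives U := tup(one,true,true).
MGU = { U := tup(one,true,true), A := times(app(true,e),n), S := app(true,e), W := e, V := one }, so S := app(true,e).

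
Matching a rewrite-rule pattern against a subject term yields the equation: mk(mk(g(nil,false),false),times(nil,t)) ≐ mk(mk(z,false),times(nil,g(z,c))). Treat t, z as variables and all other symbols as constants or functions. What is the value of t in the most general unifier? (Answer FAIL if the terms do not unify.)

g(g(nil,false),c)

Decompose mk/2: mk(g(nil,false),false) ≐ mk(z,false),  times(nil,t) ≐ times(nil,g(z,c)).
Decompose mk/2: g(nil,false) ≐ z,  false ≐ false.
Bind z := g(nil,false); substituting into the one remaining equation that mentions z gives: times(nil,t) ≐ times(nil,g(g(nil,false),c)).
Delete trivial equation false ≐ false.
Decompose times/2: nil ≐ nil,  t ≐ g(g(nil,false),c).
Delete trivial equation nil ≐ nil.
Bind t := g(g(nil,false),c).
MGU = { z -> g(nil,false), t -> g(g(nil,false),c) }, so t -> g(g(nil,false),c).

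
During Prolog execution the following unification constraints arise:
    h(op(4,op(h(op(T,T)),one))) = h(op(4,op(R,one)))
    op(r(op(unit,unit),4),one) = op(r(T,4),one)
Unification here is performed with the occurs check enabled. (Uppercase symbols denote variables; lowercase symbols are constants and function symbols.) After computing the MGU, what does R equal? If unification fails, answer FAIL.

h(op(op(unit,unit),op(unit,unit)))

Decompose h/1: op(4,op(h(op(T,T)),one)) = op(4,op(R,one)).
Decompose op/2: 4 = 4,  op(h(op(T,T)),one) = op(R,one).
Delete trivial equation 4 = 4.
Decompose op/2: h(op(T,T)) = R,  one = one.
Bind R := h(op(T,T)); no other remaining equation mentions R.
Delete trivial equation one = one.
Decompose op/2: r(op(unit,unit),4) = r(T,4),  one = one.
Decompose r/2: op(unit,unit) = T,  4 = 4.
Bind T := op(unit,unit); no other remaining equation mentions T. Substituting into the earlier binding gives R := h(op(op(unit,unit),op(unit,unit))).
Delete trivial equation 4 = 4.
Delete trivial equation one = one.
MGU = { R = h(op(op(unit,unit),op(unit,unit))), T = op(unit,unit) }, so R = h(op(op(unit,unit),op(unit,unit))).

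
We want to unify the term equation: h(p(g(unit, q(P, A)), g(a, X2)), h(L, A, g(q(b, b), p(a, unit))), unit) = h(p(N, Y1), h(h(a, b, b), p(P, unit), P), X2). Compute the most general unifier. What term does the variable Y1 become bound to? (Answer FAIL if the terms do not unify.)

Decompose h/3: p(g(unit, q(P, A)), g(a, X2)) = p(N, Y1),  h(L, A, g(q(b, b), p(a, unit))) = h(h(a, b, b), p(P, unit), P),  unit = X2.
Decompose p/2: g(unit, q(P, A)) = N,  g(a, X2) = Y1.
Bind N := g(unit, q(P, A)); no other remaining equation mentions N.
Bind Y1 := g(a, X2); no other remaining equation mentions Y1.
Decompose h/3: L = h(a, b, b),  A = p(P, unit),  g(q(b, b), p(a, unit)) = P.
Bind L := h(a, b, b); no other remaining equation mentions L.
Bind A := p(P, unit); no other remaining equation mentions A. Substituting into the earlier binding gives N := g(unit, q(P, p(P, unit))).
Bind P := g(q(b, b), p(a, unit)); no other remaining equation mentions P. Substituting into the earlier bindings gives N := g(unit, q(g(q(b, b), p(a, unit)), p(g(q(b, b), p(a, unit)), unit))), A := p(g(q(b, b), p(a, unit)), unit).
Bind X2 := unit. Substituting into the earlier binding gives Y1 := g(a, unit).
MGU = { N ↦ g(unit, q(g(q(b, b), p(a, unit)), p(g(q(b, b), p(a, unit)), unit))), Y1 ↦ g(a, unit), L ↦ h(a, b, b), A ↦ p(g(q(b, b), p(a, unit)), unit), P ↦ g(q(b, b), p(a, unit)), X2 ↦ unit }, so Y1 ↦ g(a, unit).

g(a, unit)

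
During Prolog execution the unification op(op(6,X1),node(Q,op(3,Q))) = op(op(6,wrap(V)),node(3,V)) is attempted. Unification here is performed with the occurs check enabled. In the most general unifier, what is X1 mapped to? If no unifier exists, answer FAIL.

wrap(op(3,3))

Decompose op/2: op(6,X1) = op(6,wrap(V)),  node(Q,op(3,Q)) = node(3,V).
Decompose op/2: 6 = 6,  X1 = wrap(V).
Delete trivial equation 6 = 6.
Bind X1 := wrap(V); no other remaining equation mentions X1.
Decompose node/2: Q = 3,  op(3,Q) = V.
Bind Q := 3; substituting into the remaining equation gives: op(3,3) = V.
Bind V := op(3,3). Substituting into the earlier binding gives X1 := wrap(op(3,3)).
MGU = { X1 ↦ wrap(op(3,3)), Q ↦ 3, V ↦ op(3,3) }, so X1 ↦ wrap(op(3,3)).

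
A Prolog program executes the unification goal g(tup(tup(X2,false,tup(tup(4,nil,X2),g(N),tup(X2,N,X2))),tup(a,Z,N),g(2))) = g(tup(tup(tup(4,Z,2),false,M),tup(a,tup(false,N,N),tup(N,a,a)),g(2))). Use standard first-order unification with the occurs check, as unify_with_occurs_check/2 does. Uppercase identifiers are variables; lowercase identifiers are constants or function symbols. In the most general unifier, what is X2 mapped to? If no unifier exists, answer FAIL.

FAIL

Decompose g/1: tup(tup(X2,false,tup(tup(4,nil,X2),g(N),tup(X2,N,X2))),tup(a,Z,N),g(2)) = tup(tup(tup(4,Z,2),false,M),tup(a,tup(false,N,N),tup(N,a,a)),g(2)).
Decompose tup/3: tup(X2,false,tup(tup(4,nil,X2),g(N),tup(X2,N,X2))) = tup(tup(4,Z,2),false,M),  tup(a,Z,N) = tup(a,tup(false,N,N),tup(N,a,a)),  g(2) = g(2).
Decompose tup/3: X2 = tup(4,Z,2),  false = false,  tup(tup(4,nil,X2),g(N),tup(X2,N,X2)) = M.
Bind X2 := tup(4,Z,2); substituting into the one remaining equation that mentions X2 gives: tup(tup(4,nil,tup(4,Z,2)),g(N),tup(tup(4,Z,2),N,tup(4,Z,2))) = M.
Delete trivial equation false = false.
Bind M := tup(tup(4,nil,tup(4,Z,2)),g(N),tup(tup(4,Z,2),N,tup(4,Z,2))); no other remaining equation mentions M.
Decompose tup/3: a = a,  Z = tup(false,N,N),  N = tup(N,a,a).
Delete trivial equation a = a.
Bind Z := tup(false,N,N); no other remaining equation mentions Z. Substituting into the earlier bindings gives X2 := tup(4,tup(false,N,N),2), M := tup(tup(4,nil,tup(4,tup(false,N,N),2)),g(N),tup(tup(4,tup(false,N,N),2),N,tup(4,tup(false,N,N),2))).
Occurs check fails: N occurs in tup(N,a,a); the equation N = tup(N,a,a) has no finite solution.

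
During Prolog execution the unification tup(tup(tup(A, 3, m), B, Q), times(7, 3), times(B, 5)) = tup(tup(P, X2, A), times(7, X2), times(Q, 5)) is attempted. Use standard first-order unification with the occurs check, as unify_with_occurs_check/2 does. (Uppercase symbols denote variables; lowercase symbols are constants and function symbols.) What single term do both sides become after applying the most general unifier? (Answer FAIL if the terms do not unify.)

Decompose tup/3: tup(tup(A, 3, m), B, Q) = tup(P, X2, A),  times(7, 3) = times(7, X2),  times(B, 5) = times(Q, 5).
Decompose tup/3: tup(A, 3, m) = P,  B = X2,  Q = A.
Bind P := tup(A, 3, m); no other remaining equation mentions P.
Bind B := X2; substituting into the one remaining equation that mentions B gives: times(X2, 5) = times(Q, 5).
Bind Q := A; substituting into the one remaining equation that mentions Q gives: times(X2, 5) = times(A, 5).
Decompose times/2: 7 = 7,  3 = X2.
Delete trivial equation 7 = 7.
Bind X2 := 3; substituting into the remaining equation gives: times(3, 5) = times(A, 5). Substituting into the earlier binding gives B := 3.
Decompose times/2: 3 = A,  5 = 5.
Bind A := 3; no other remaining equation mentions A. Substituting into the earlier bindings gives P := tup(3, 3, m), Q := 3.
Delete trivial equation 5 = 5.
Applying the MGU to either side gives tup(tup(tup(3, 3, m), 3, 3), times(7, 3), times(3, 5)).

tup(tup(tup(3, 3, m), 3, 3), times(7, 3), times(3, 5))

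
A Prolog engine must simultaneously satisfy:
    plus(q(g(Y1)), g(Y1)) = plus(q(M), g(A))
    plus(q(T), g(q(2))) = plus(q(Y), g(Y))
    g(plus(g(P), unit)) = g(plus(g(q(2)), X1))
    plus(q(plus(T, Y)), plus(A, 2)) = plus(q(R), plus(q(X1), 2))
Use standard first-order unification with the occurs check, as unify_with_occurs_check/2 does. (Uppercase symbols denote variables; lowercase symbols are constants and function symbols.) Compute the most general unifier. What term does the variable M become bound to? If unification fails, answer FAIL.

g(q(unit))

Decompose plus/2: q(g(Y1)) = q(M),  g(Y1) = g(A).
Decompose q/1: g(Y1) = M.
Bind M := g(Y1); no other remaining equation mentions M.
Decompose g/1: Y1 = A.
Bind Y1 := A; no other remaining equation mentions Y1. Substituting into the earlier binding gives M := g(A).
Decompose plus/2: q(T) = q(Y),  g(q(2)) = g(Y).
Decompose q/1: T = Y.
Bind T := Y; substituting into the one remaining equation that mentions T gives: plus(q(plus(Y, Y)), plus(A, 2)) = plus(q(R), plus(q(X1), 2)).
Decompose g/1: q(2) = Y.
Bind Y := q(2); substituting into the one remaining equation that mentions Y gives: plus(q(plus(q(2), q(2))), plus(A, 2)) = plus(q(R), plus(q(X1), 2)). Substituting into the earlier binding gives T := q(2).
Decompose g/1: plus(g(P), unit) = plus(g(q(2)), X1).
Decompose plus/2: g(P) = g(q(2)),  unit = X1.
Decompose g/1: P = q(2).
Bind P := q(2); no other remaining equation mentions P.
Bind X1 := unit; substituting into the remaining equation gives: plus(q(plus(q(2), q(2))), plus(A, 2)) = plus(q(R), plus(q(unit), 2)).
Decompose plus/2: q(plus(q(2), q(2))) = q(R),  plus(A, 2) = plus(q(unit), 2).
Decompose q/1: plus(q(2), q(2)) = R.
Bind R := plus(q(2), q(2)); no other remaining equation mentions R.
Decompose plus/2: A = q(unit),  2 = 2.
Bind A := q(unit); no other remaining equation mentions A. Substituting into the earlier bindings gives M := g(q(unit)), Y1 := q(unit).
Delete trivial equation 2 = 2.
MGU = { M = g(q(unit)), Y1 = q(unit), T = q(2), Y = q(2), P = q(2), X1 = unit, R = plus(q(2), q(2)), A = q(unit) }, so M = g(q(unit)).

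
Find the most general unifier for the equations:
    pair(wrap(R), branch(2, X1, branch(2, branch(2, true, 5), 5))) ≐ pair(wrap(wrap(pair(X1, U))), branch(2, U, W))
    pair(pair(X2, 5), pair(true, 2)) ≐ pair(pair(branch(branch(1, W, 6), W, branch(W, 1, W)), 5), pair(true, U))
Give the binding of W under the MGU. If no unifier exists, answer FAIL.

Decompose pair/2: wrap(R) ≐ wrap(wrap(pair(X1, U))),  branch(2, X1, branch(2, branch(2, true, 5), 5)) ≐ branch(2, U, W).
Decompose wrap/1: R ≐ wrap(pair(X1, U)).
Bind R := wrap(pair(X1, U)); no other remaining equation mentions R.
Decompose branch/3: 2 ≐ 2,  X1 ≐ U,  branch(2, branch(2, true, 5), 5) ≐ W.
Delete trivial equation 2 ≐ 2.
Bind X1 := U; no other remaining equation mentions X1. Substituting into the earlier binding gives R := wrap(pair(U, U)).
Bind W := branch(2, branch(2, true, 5), 5); substituting into the remaining equation gives: pair(pair(X2, 5), pair(true, 2)) ≐ pair(pair(branch(branch(1, branch(2, branch(2, true, 5), 5), 6), branch(2, branch(2, true, 5), 5), branch(branch(2, branch(2, true, 5), 5), 1, branch(2, branch(2, true, 5), 5))), 5), pair(true, U)).
Decompose pair/2: pair(X2, 5) ≐ pair(branch(branch(1, branch(2, branch(2, true, 5), 5), 6), branch(2, branch(2, true, 5), 5), branch(branch(2, branch(2, true, 5), 5), 1, branch(2, branch(2, true, 5), 5))), 5),  pair(true, 2) ≐ pair(true, U).
Decompose pair/2: X2 ≐ branch(branch(1, branch(2, branch(2, true, 5), 5), 6), branch(2, branch(2, true, 5), 5), branch(branch(2, branch(2, true, 5), 5), 1, branch(2, branch(2, true, 5), 5))),  5 ≐ 5.
Bind X2 := branch(branch(1, branch(2, branch(2, true, 5), 5), 6), branch(2, branch(2, true, 5), 5), branch(branch(2, branch(2, true, 5), 5), 1, branch(2, branch(2, true, 5), 5))); no other remaining equation mentions X2.
Delete trivial equation 5 ≐ 5.
Decompose pair/2: true ≐ true,  2 ≐ U.
Delete trivial equation true ≐ true.
Bind U := 2. Substituting into the earlier bindings gives R := wrap(pair(2, 2)), X1 := 2.
MGU = { R -> wrap(pair(2, 2)), X1 -> 2, W -> branch(2, branch(2, true, 5), 5), X2 -> branch(branch(1, branch(2, branch(2, true, 5), 5), 6), branch(2, branch(2, true, 5), 5), branch(branch(2, branch(2, true, 5), 5), 1, branch(2, branch(2, true, 5), 5))), U -> 2 }, so W -> branch(2, branch(2, true, 5), 5).

branch(2, branch(2, true, 5), 5)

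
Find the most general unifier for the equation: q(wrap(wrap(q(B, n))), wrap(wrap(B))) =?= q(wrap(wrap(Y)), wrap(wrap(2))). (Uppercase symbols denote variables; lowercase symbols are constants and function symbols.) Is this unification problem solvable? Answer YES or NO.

YES

Decompose q/2: wrap(wrap(q(B, n))) =?= wrap(wrap(Y)),  wrap(wrap(B)) =?= wrap(wrap(2)).
Decompose wrap/1: wrap(q(B, n)) =?= wrap(Y).
Decompose wrap/1: q(B, n) =?= Y.
Bind Y := q(B, n); no other remaining equation mentions Y.
Decompose wrap/1: wrap(B) =?= wrap(2).
Decompose wrap/1: B =?= 2.
Bind B := 2. Substituting into the earlier binding gives Y := q(2, n).
No equations remain and no clash or occurs-check failure arose, so a unifier exists.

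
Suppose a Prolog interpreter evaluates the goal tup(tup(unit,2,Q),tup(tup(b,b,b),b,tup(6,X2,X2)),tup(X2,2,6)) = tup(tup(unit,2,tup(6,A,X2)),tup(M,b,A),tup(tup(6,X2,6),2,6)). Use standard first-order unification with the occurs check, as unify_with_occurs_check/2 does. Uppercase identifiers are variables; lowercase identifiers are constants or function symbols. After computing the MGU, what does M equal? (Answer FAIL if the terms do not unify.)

Decompose tup/3: tup(unit,2,Q) = tup(unit,2,tup(6,A,X2)),  tup(tup(b,b,b),b,tup(6,X2,X2)) = tup(M,b,A),  tup(X2,2,6) = tup(tup(6,X2,6),2,6).
Decompose tup/3: unit = unit,  2 = 2,  Q = tup(6,A,X2).
Delete trivial equation unit = unit.
Delete trivial equation 2 = 2.
Bind Q := tup(6,A,X2); no other remaining equation mentions Q.
Decompose tup/3: tup(b,b,b) = M,  b = b,  tup(6,X2,X2) = A.
Bind M := tup(b,b,b); no other remaining equation mentions M.
Delete trivial equation b = b.
Bind A := tup(6,X2,X2); no other remaining equation mentions A. Substituting into the earlier binding gives Q := tup(6,tup(6,X2,X2),X2).
Decompose tup/3: X2 = tup(6,X2,6),  2 = 2,  6 = 6.
Occurs check fails: X2 occurs in tup(6,X2,6); the equation X2 = tup(6,X2,6) has no finite solution.

FAIL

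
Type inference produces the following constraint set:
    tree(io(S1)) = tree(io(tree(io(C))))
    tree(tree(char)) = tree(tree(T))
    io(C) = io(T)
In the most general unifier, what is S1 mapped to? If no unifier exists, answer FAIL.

Decompose tree/1: io(S1) = io(tree(io(C))).
Decompose io/1: S1 = tree(io(C)).
Bind S1 := tree(io(C)); no other remaining equation mentions S1.
Decompose tree/1: tree(char) = tree(T).
Decompose tree/1: char = T.
Bind T := char; substituting into the remaining equation gives: io(C) = io(char).
Decompose io/1: C = char.
Bind C := char. Substituting into the earlier binding gives S1 := tree(io(char)).
MGU = { S1 := tree(io(char)), T := char, C := char }, so S1 := tree(io(char)).

tree(io(char))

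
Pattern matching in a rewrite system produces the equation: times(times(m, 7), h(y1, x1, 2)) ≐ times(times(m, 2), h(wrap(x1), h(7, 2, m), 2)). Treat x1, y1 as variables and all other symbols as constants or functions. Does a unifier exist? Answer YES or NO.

NO

Decompose times/2: times(m, 7) ≐ times(m, 2),  h(y1, x1, 2) ≐ h(wrap(x1), h(7, 2, m), 2).
Decompose times/2: m ≐ m,  7 ≐ 2.
Delete trivial equation m ≐ m.
Clash: constants 7 and 2 differ; no unifier exists.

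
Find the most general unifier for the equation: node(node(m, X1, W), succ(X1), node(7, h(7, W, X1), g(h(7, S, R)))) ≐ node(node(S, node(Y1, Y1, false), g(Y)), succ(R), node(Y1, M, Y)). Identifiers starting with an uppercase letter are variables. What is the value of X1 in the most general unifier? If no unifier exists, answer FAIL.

Decompose node/3: node(m, X1, W) ≐ node(S, node(Y1, Y1, false), g(Y)),  succ(X1) ≐ succ(R),  node(7, h(7, W, X1), g(h(7, S, R))) ≐ node(Y1, M, Y).
Decompose node/3: m ≐ S,  X1 ≐ node(Y1, Y1, false),  W ≐ g(Y).
Bind S := m; substituting into the one remaining equation that mentions S gives: node(7, h(7, W, X1), g(h(7, m, R))) ≐ node(Y1, M, Y).
Bind X1 := node(Y1, Y1, false); substituting into the 2 remaining equations that mention X1 gives: succ(node(Y1, Y1, false)) ≐ succ(R),  node(7, h(7, W, node(Y1, Y1, false)), g(h(7, m, R))) ≐ node(Y1, M, Y).
Bind W := g(Y); substituting into the one remaining equation that mentions W gives: node(7, h(7, g(Y), node(Y1, Y1, false)), g(h(7, m, R))) ≐ node(Y1, M, Y).
Decompose succ/1: node(Y1, Y1, false) ≐ R.
Bind R := node(Y1, Y1, false); substituting into the remaining equation gives: node(7, h(7, g(Y), node(Y1, Y1, false)), g(h(7, m, node(Y1, Y1, false)))) ≐ node(Y1, M, Y).
Decompose node/3: 7 ≐ Y1,  h(7, g(Y), node(Y1, Y1, false)) ≐ M,  g(h(7, m, node(Y1, Y1, false))) ≐ Y.
Bind Y1 := 7; substituting into the remaining equations gives: h(7, g(Y), node(7, 7, false)) ≐ M,  g(h(7, m, node(7, 7, false))) ≐ Y. Substituting into the earlier bindings gives X1 := node(7, 7, false), R := node(7, 7, false).
Bind M := h(7, g(Y), node(7, 7, false)); no other remaining equation mentions M.
Bind Y := g(h(7, m, node(7, 7, false))). Substituting into the earlier bindings gives W := g(g(h(7, m, node(7, 7, false)))), M := h(7, g(g(h(7, m, node(7, 7, false)))), node(7, 7, false)).
MGU = { S := m, X1 := node(7, 7, false), W := g(g(h(7, m, node(7, 7, false)))), R := node(7, 7, false), Y1 := 7, M := h(7, g(g(h(7, m, node(7, 7, false)))), node(7, 7, false)), Y := g(h(7, m, node(7, 7, false))) }, so X1 := node(7, 7, false).

node(7, 7, false)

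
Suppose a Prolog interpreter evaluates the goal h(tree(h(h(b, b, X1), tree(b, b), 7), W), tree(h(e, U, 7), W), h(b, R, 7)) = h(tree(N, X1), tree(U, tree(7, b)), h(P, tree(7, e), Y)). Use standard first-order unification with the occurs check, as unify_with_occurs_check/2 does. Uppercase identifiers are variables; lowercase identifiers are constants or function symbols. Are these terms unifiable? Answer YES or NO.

Decompose h/3: tree(h(h(b, b, X1), tree(b, b), 7), W) = tree(N, X1),  tree(h(e, U, 7), W) = tree(U, tree(7, b)),  h(b, R, 7) = h(P, tree(7, e), Y).
Decompose tree/2: h(h(b, b, X1), tree(b, b), 7) = N,  W = X1.
Bind N := h(h(b, b, X1), tree(b, b), 7); no other remaining equation mentions N.
Bind W := X1; substituting into the one remaining equation that mentions W gives: tree(h(e, U, 7), X1) = tree(U, tree(7, b)).
Decompose tree/2: h(e, U, 7) = U,  X1 = tree(7, b).
Occurs check fails: U occurs in h(e, U, 7); the equation U = h(e, U, 7) has no finite solution.

NO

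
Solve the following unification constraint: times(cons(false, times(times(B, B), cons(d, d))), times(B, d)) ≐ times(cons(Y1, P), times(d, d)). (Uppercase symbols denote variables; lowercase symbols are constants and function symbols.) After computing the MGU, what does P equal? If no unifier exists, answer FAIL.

times(times(d, d), cons(d, d))

Decompose times/2: cons(false, times(times(B, B), cons(d, d))) ≐ cons(Y1, P),  times(B, d) ≐ times(d, d).
Decompose cons/2: false ≐ Y1,  times(times(B, B), cons(d, d)) ≐ P.
Bind Y1 := false; no other remaining equation mentions Y1.
Bind P := times(times(B, B), cons(d, d)); no other remaining equation mentions P.
Decompose times/2: B ≐ d,  d ≐ d.
Bind B := d; no other remaining equation mentions B. Substituting into the earlier binding gives P := times(times(d, d), cons(d, d)).
Delete trivial equation d ≐ d.
MGU = { Y1 := false, P := times(times(d, d), cons(d, d)), B := d }, so P := times(times(d, d), cons(d, d)).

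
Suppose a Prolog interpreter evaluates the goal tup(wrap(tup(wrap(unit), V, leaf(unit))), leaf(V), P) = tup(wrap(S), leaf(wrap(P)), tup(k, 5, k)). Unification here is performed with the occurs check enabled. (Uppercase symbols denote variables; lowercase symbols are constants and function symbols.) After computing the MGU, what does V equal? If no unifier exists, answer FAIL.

wrap(tup(k, 5, k))

Decompose tup/3: wrap(tup(wrap(unit), V, leaf(unit))) = wrap(S),  leaf(V) = leaf(wrap(P)),  P = tup(k, 5, k).
Decompose wrap/1: tup(wrap(unit), V, leaf(unit)) = S.
Bind S := tup(wrap(unit), V, leaf(unit)); no other remaining equation mentions S.
Decompose leaf/1: V = wrap(P).
Bind V := wrap(P); no other remaining equation mentions V. Substituting into the earlier binding gives S := tup(wrap(unit), wrap(P), leaf(unit)).
Bind P := tup(k, 5, k). Substituting into the earlier bindings gives S := tup(wrap(unit), wrap(tup(k, 5, k)), leaf(unit)), V := wrap(tup(k, 5, k)).
MGU = { S -> tup(wrap(unit), wrap(tup(k, 5, k)), leaf(unit)), V -> wrap(tup(k, 5, k)), P -> tup(k, 5, k) }, so V -> wrap(tup(k, 5, k)).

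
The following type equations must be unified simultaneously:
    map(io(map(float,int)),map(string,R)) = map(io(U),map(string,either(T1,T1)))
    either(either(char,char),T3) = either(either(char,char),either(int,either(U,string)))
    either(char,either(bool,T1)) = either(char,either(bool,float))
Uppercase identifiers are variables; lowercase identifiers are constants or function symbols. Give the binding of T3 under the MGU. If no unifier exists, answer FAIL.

either(int,either(map(float,int),string))

Decompose map/2: io(map(float,int)) = io(U),  map(string,R) = map(string,either(T1,T1)).
Decompose io/1: map(float,int) = U.
Bind U := map(float,int); substituting into the one remaining equation that mentions U gives: either(either(char,char),T3) = either(either(char,char),either(int,either(map(float,int),string))).
Decompose map/2: string = string,  R = either(T1,T1).
Delete trivial equation string = string.
Bind R := either(T1,T1); no other remaining equation mentions R.
Decompose either/2: either(char,char) = either(char,char),  T3 = either(int,either(map(float,int),string)).
Delete trivial equation either(char,char) = either(char,char).
Bind T3 := either(int,either(map(float,int),string)); no other remaining equation mentions T3.
Decompose either/2: char = char,  either(bool,T1) = either(bool,float).
Delete trivial equation char = char.
Decompose either/2: bool = bool,  T1 = float.
Delete trivial equation bool = bool.
Bind T1 := float. Substituting into the earlier binding gives R := either(float,float).
MGU = { U := map(float,int), R := either(float,float), T3 := either(int,either(map(float,int),string)), T1 := float }, so T3 := either(int,either(map(float,int),string)).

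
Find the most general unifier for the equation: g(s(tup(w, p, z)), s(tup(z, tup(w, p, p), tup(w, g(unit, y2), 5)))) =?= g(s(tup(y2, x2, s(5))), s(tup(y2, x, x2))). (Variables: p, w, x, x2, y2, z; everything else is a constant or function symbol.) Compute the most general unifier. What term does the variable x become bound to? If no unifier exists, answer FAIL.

Decompose g/2: s(tup(w, p, z)) =?= s(tup(y2, x2, s(5))),  s(tup(z, tup(w, p, p), tup(w, g(unit, y2), 5))) =?= s(tup(y2, x, x2)).
Decompose s/1: tup(w, p, z) =?= tup(y2, x2, s(5)).
Decompose tup/3: w =?= y2,  p =?= x2,  z =?= s(5).
Bind w := y2; substituting into the one remaining equation that mentions w gives: s(tup(z, tup(y2, p, p), tup(y2, g(unit, y2), 5))) =?= s(tup(y2, x, x2)).
Bind p := x2; substituting into the one remaining equation that mentions p gives: s(tup(z, tup(y2, x2, x2), tup(y2, g(unit, y2), 5))) =?= s(tup(y2, x, x2)).
Bind z := s(5); substituting into the remaining equation gives: s(tup(s(5), tup(y2, x2, x2), tup(y2, g(unit, y2), 5))) =?= s(tup(y2, x, x2)).
Decompose s/1: tup(s(5), tup(y2, x2, x2), tup(y2, g(unit, y2), 5)) =?= tup(y2, x, x2).
Decompose tup/3: s(5) =?= y2,  tup(y2, x2, x2) =?= x,  tup(y2, g(unit, y2), 5) =?= x2.
Bind y2 := s(5); substituting into the remaining equations gives: tup(s(5), x2, x2) =?= x,  tup(s(5), g(unit, s(5)), 5) =?= x2. Substituting into the earlier binding gives w := s(5).
Bind x := tup(s(5), x2, x2); no other remaining equation mentions x.
Bind x2 := tup(s(5), g(unit, s(5)), 5). Substituting into the earlier bindings gives p := tup(s(5), g(unit, s(5)), 5), x := tup(s(5), tup(s(5), g(unit, s(5)), 5), tup(s(5), g(unit, s(5)), 5)).
MGU = { w -> s(5), p -> tup(s(5), g(unit, s(5)), 5), z -> s(5), y2 -> s(5), x -> tup(s(5), tup(s(5), g(unit, s(5)), 5), tup(s(5), g(unit, s(5)), 5)), x2 -> tup(s(5), g(unit, s(5)), 5) }, so x -> tup(s(5), tup(s(5), g(unit, s(5)), 5), tup(s(5), g(unit, s(5)), 5)).

tup(s(5), tup(s(5), g(unit, s(5)), 5), tup(s(5), g(unit, s(5)), 5))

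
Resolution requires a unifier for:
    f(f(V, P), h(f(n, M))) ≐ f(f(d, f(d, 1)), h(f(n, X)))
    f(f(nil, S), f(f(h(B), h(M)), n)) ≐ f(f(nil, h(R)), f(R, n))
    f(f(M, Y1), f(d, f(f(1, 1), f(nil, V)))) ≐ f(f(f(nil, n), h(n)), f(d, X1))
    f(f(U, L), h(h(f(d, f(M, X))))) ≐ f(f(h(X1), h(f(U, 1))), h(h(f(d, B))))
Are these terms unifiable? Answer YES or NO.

YES

Decompose f/2: f(V, P) ≐ f(d, f(d, 1)),  h(f(n, M)) ≐ h(f(n, X)).
Decompose f/2: V ≐ d,  P ≐ f(d, 1).
Bind V := d; substituting into the one remaining equation that mentions V gives: f(f(M, Y1), f(d, f(f(1, 1), f(nil, d)))) ≐ f(f(f(nil, n), h(n)), f(d, X1)).
Bind P := f(d, 1); no other remaining equation mentions P.
Decompose h/1: f(n, M) ≐ f(n, X).
Decompose f/2: n ≐ n,  M ≐ X.
Delete trivial equation n ≐ n.
Bind M := X; substituting into the remaining equations gives: f(f(nil, S), f(f(h(B), h(X)), n)) ≐ f(f(nil, h(R)), f(R, n)),  f(f(X, Y1), f(d, f(f(1, 1), f(nil, d)))) ≐ f(f(f(nil, n), h(n)), f(d, X1)),  f(f(U, L), h(h(f(d, f(X, X))))) ≐ f(f(h(X1), h(f(U, 1))), h(h(f(d, B)))).
Decompose f/2: f(nil, S) ≐ f(nil, h(R)),  f(f(h(B), h(X)), n) ≐ f(R, n).
Decompose f/2: nil ≐ nil,  S ≐ h(R).
Delete trivial equation nil ≐ nil.
Bind S := h(R); no other remaining equation mentions S.
Decompose f/2: f(h(B), h(X)) ≐ R,  n ≐ n.
Bind R := f(h(B), h(X)); no other remaining equation mentions R. Substituting into the earlier binding gives S := h(f(h(B), h(X))).
Delete trivial equation n ≐ n.
Decompose f/2: f(X, Y1) ≐ f(f(nil, n), h(n)),  f(d, f(f(1, 1), f(nil, d))) ≐ f(d, X1).
Decompose f/2: X ≐ f(nil, n),  Y1 ≐ h(n).
Bind X := f(nil, n); substituting into the one remaining equation that mentions X gives: f(f(U, L), h(h(f(d, f(f(nil, n), f(nil, n)))))) ≐ f(f(h(X1), h(f(U, 1))), h(h(f(d, B)))). Substituting into the earlier bindings gives M := f(nil, n), S := h(f(h(B), h(f(nil, n)))), R := f(h(B), h(f(nil, n))).
Bind Y1 := h(n); no other remaining equation mentions Y1.
Decompose f/2: d ≐ d,  f(f(1, 1), f(nil, d)) ≐ X1.
Delete trivial equation d ≐ d.
Bind X1 := f(f(1, 1), f(nil, d)); substituting into the remaining equation gives: f(f(U, L), h(h(f(d, f(f(nil, n), f(nil, n)))))) ≐ f(f(h(f(f(1, 1), f(nil, d))), h(f(U, 1))), h(h(f(d, B)))).
Decompose f/2: f(U, L) ≐ f(h(f(f(1, 1), f(nil, d))), h(f(U, 1))),  h(h(f(d, f(f(nil, n), f(nil, n))))) ≐ h(h(f(d, B))).
Decompose f/2: U ≐ h(f(f(1, 1), f(nil, d))),  L ≐ h(f(U, 1)).
Bind U := h(f(f(1, 1), f(nil, d))); substituting into the one remaining equation that mentions U gives: L ≐ h(f(h(f(f(1, 1), f(nil, d))), 1)).
Bind L := h(f(h(f(f(1, 1), f(nil, d))), 1)); no other remaining equation mentions L.
Decompose h/1: h(f(d, f(f(nil, n), f(nil, n)))) ≐ h(f(d, B)).
Decompose h/1: f(d, f(f(nil, n), f(nil, n))) ≐ f(d, B).
Decompose f/2: d ≐ d,  f(f(nil, n), f(nil, n)) ≐ B.
Delete trivial equation d ≐ d.
Bind B := f(f(nil, n), f(nil, n)). Substituting into the earlier bindings gives S := h(f(h(f(f(nil, n), f(nil, n))), h(f(nil, n)))), R := f(h(f(f(nil, n), f(nil, n))), h(f(nil, n))).
No equations remain and no clash or occurs-check failure arose, so a unifier exists.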